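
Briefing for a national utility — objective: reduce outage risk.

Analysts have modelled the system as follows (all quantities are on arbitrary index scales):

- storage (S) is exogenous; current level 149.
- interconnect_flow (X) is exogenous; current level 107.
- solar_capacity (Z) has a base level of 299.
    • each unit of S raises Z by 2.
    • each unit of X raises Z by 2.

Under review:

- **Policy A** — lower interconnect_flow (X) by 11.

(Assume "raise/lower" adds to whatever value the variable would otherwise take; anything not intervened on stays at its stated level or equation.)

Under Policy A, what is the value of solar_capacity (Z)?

789

Policy A (X − 11):
  S = 149
  X = 107 − 11 = 96
  Z = 299 + 2·149 + 2·96 = 789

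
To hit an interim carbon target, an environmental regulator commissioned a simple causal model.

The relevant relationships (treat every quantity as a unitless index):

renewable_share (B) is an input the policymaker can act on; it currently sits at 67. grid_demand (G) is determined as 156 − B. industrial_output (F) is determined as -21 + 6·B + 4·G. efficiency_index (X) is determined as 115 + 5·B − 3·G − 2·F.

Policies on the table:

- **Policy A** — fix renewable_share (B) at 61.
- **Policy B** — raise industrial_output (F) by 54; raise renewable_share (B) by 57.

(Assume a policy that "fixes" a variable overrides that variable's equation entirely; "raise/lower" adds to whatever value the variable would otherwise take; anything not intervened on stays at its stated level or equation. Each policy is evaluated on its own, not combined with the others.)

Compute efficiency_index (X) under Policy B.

Policy B (F + 54, B + 57):
  B = 67 + 57 = 124
  G = 156 − 124 = 32
  F = -21 + 6·124 + 4·32 (+54 from intervention) = 905
  X = 115 + 5·124 − 3·32 − 2·905 = -1171

-1171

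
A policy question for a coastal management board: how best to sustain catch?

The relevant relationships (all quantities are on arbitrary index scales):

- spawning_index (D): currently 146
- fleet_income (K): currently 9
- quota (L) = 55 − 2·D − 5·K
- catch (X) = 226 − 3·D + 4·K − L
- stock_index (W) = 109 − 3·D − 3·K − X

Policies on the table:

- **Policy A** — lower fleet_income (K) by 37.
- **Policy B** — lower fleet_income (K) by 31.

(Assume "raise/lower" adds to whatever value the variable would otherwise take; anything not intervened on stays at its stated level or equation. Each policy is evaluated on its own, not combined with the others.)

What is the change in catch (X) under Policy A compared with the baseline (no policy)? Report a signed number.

Baseline:
  D = 146
  K = 9
  L = 55 − 2·146 − 5·9 = -282
  X = 226 − 3·146 + 4·9 − (-282) = 106
Policy A (K − 37):
  D = 146
  K = 9 − 37 = -28
  L = 55 − 2·146 − 5·(-28) = -97
  X = 226 − 3·146 + 4·(-28) − (-97) = -227
Change in X: -227 − 106 = -333

-333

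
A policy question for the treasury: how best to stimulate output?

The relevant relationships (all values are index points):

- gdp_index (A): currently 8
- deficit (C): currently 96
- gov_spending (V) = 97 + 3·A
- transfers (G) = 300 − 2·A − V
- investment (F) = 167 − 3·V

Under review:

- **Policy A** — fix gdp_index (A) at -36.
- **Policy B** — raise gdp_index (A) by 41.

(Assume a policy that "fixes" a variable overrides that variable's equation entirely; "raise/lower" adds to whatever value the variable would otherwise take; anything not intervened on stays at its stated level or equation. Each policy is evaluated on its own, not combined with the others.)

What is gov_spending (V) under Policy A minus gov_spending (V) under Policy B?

-255

Policy A (A := -36):
  A = -36
  V = 97 + 3·(-36) = -11
Policy B (A + 41):
  A = 8 + 41 = 49
  V = 97 + 3·49 = 244
V: -11 − 244 = -255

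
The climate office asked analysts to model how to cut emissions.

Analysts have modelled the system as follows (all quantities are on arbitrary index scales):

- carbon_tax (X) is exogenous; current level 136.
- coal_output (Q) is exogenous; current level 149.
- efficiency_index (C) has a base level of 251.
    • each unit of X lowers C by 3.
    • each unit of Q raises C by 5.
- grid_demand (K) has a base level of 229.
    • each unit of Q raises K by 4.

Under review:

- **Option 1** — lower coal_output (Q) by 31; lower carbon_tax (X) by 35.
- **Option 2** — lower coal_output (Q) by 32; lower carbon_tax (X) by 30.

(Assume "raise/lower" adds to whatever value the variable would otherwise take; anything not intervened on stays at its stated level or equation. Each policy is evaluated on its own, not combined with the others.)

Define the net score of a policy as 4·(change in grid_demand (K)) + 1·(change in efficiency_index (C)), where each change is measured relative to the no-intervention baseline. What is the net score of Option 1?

Baseline:
  X = 136
  Q = 149
  C = 251 − 3·136 + 5·149 = 588
  K = 229 + 4·149 = 825
Option 1 (Q − 31, X − 35):
  X = 136 − 35 = 101
  Q = 149 − 31 = 118
  C = 251 − 3·101 + 5·118 = 538
  K = 229 + 4·118 = 701
ΔK = 701 − 825 = -124; ΔC = 538 − 588 = -50
Score = 4·(-124) + 1·(-50) = -546

-546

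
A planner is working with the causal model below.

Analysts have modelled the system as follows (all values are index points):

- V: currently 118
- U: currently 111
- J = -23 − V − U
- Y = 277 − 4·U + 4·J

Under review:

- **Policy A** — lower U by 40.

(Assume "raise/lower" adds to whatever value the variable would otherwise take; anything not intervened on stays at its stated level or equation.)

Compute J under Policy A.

-212

Policy A (U − 40):
  V = 118
  U = 111 − 40 = 71
  J = -23 − 118 − 71 = -212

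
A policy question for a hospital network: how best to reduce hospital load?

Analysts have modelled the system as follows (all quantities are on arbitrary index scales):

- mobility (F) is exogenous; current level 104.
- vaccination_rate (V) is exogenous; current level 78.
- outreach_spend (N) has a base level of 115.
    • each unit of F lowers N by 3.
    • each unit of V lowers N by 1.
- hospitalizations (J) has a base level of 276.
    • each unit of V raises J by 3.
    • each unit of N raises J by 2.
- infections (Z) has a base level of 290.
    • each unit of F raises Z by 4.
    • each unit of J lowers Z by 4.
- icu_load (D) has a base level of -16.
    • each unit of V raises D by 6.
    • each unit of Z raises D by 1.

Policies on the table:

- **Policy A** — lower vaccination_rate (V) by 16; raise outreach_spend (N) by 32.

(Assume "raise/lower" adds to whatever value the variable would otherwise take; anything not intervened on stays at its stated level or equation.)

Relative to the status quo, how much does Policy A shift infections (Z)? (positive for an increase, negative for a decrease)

-192

Baseline:
  F = 104
  V = 78
  N = 115 − 3·104 − 78 = -275
  J = 276 + 3·78 + 2·(-275) = -40
  Z = 290 + 4·104 − 4·(-40) = 866
Policy A (V − 16, N + 32):
  F = 104
  V = 78 − 16 = 62
  N = 115 − 3·104 − 62 (+32 from intervention) = -227
  J = 276 + 3·62 + 2·(-227) = 8
  Z = 290 + 4·104 − 4·8 = 674
Change in Z: 674 − 866 = -192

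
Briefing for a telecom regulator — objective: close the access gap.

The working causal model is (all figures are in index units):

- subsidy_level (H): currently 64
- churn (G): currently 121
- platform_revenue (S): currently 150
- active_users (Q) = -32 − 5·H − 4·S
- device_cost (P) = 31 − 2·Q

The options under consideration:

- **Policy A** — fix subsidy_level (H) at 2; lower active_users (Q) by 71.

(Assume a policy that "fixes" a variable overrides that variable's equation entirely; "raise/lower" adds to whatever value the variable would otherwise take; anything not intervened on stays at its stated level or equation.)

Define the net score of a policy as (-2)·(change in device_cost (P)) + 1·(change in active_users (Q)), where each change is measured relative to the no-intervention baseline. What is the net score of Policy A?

1195

Baseline:
  H = 64
  S = 150
  Q = -32 − 5·64 − 4·150 = -952
  P = 31 − 2·(-952) = 1935
Policy A (H := 2, Q − 71):
  H = 2
  S = 150
  Q = -32 − 5·2 − 4·150 (−71 from intervention) = -713
  P = 31 − 2·(-713) = 1457
ΔP = 1457 − 1935 = -478; ΔQ = -713 − (-952) = 239
Score = (-2)·(-478) + 1·239 = 1195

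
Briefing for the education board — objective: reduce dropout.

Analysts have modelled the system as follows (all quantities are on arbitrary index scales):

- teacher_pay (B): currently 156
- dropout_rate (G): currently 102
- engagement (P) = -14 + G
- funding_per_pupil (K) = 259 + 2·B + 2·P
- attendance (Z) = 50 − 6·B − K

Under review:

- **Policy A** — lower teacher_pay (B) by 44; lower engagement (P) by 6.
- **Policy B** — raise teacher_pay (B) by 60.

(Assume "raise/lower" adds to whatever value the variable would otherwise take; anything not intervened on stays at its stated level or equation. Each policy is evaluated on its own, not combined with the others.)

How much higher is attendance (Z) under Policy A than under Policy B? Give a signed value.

Policy A (B − 44, P − 6):
  B = 156 − 44 = 112
  G = 102
  P = -14 + 102 (−6 from intervention) = 82
  K = 259 + 2·112 + 2·82 = 647
  Z = 50 − 6·112 − 647 = -1269
Policy B (B + 60):
  B = 156 + 60 = 216
  G = 102
  P = -14 + 102 = 88
  K = 259 + 2·216 + 2·88 = 867
  Z = 50 − 6·216 − 867 = -2113
Z: -1269 − (-2113) = 844

844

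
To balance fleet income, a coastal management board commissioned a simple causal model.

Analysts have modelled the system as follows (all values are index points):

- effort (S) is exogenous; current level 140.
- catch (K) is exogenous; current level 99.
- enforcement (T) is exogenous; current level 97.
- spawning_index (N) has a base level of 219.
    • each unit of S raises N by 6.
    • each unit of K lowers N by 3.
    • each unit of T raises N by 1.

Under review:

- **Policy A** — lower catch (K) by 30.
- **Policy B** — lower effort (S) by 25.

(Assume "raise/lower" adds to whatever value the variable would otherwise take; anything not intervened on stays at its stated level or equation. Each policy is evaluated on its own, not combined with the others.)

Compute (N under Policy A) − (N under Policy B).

240

Policy A (K − 30):
  S = 140
  K = 99 − 30 = 69
  T = 97
  N = 219 + 6·140 − 3·69 + 97 = 949
Policy B (S − 25):
  S = 140 − 25 = 115
  K = 99
  T = 97
  N = 219 + 6·115 − 3·99 + 97 = 709
N: 949 − 709 = 240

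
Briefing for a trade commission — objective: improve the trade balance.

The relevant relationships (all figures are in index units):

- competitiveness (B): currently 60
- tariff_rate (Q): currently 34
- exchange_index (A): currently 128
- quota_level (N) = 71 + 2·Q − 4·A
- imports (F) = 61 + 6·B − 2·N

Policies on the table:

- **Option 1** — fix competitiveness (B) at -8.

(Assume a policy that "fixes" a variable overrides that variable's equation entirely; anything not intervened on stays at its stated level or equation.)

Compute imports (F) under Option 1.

759

Option 1 (B := -8):
  B = -8
  Q = 34
  A = 128
  N = 71 + 2·34 − 4·128 = -373
  F = 61 + 6·(-8) − 2·(-373) = 759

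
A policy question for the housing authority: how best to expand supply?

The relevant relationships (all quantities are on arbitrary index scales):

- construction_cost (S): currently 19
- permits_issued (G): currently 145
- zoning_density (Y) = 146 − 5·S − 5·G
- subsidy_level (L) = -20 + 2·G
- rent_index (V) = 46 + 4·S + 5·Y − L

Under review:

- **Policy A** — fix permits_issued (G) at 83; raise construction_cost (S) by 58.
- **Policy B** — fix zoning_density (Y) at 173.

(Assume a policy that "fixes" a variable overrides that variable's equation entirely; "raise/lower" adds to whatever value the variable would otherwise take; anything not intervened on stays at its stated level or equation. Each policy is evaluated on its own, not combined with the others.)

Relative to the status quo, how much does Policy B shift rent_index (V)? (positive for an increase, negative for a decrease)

Baseline:
  S = 19
  G = 145
  Y = 146 − 5·19 − 5·145 = -674
  L = -20 + 2·145 = 270
  V = 46 + 4·19 + 5·(-674) − 270 = -3518
Policy B (Y := 173):
  S = 19
  G = 145
  Y = 173
  L = -20 + 2·145 = 270
  V = 46 + 4·19 + 5·173 − 270 = 717
Change in V: 717 − (-3518) = 4235

4235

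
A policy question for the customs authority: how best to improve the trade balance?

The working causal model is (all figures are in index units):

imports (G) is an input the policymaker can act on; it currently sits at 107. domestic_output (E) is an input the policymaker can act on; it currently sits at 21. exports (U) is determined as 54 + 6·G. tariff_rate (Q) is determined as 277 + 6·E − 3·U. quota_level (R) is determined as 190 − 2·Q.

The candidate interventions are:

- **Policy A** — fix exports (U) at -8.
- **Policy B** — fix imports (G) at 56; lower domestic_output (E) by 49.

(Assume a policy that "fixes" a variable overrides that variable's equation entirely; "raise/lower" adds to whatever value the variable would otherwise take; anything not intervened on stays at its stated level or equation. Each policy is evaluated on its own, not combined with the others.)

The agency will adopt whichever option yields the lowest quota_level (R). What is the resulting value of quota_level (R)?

-664

Policy A (U := -8):
  G = 107
  E = 21
  U = -8
  Q = 277 + 6·21 − 3·(-8) = 427
  R = 190 − 2·427 = -664
Policy B (G := 56, E − 49):
  G = 56
  E = 21 − 49 = -28
  U = 54 + 6·56 = 390
  Q = 277 + 6·(-28) − 3·390 = -1061
  R = 190 − 2·(-1061) = 2312
Comparing — Policy A: R=-664, Policy B: R=2312. Lowest is -664 (Policy A).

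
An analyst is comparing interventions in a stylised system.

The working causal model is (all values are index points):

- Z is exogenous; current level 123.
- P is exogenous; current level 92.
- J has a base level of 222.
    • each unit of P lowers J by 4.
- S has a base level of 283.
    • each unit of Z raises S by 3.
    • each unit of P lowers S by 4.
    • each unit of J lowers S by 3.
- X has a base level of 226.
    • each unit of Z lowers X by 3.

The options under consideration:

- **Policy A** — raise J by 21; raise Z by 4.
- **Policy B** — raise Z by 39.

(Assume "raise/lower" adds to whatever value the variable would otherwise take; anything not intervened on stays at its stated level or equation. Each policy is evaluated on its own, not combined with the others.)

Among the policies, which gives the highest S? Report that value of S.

Policy A (J + 21, Z + 4):
  Z = 123 + 4 = 127
  P = 92
  J = 222 − 4·92 (+21 from intervention) = -125
  S = 283 + 3·127 − 4·92 − 3·(-125) = 671
Policy B (Z + 39):
  Z = 123 + 39 = 162
  P = 92
  J = 222 − 4·92 = -146
  S = 283 + 3·162 − 4·92 − 3·(-146) = 839
Comparing — Policy A: S=671, Policy B: S=839. Highest is 839 (Policy B).

839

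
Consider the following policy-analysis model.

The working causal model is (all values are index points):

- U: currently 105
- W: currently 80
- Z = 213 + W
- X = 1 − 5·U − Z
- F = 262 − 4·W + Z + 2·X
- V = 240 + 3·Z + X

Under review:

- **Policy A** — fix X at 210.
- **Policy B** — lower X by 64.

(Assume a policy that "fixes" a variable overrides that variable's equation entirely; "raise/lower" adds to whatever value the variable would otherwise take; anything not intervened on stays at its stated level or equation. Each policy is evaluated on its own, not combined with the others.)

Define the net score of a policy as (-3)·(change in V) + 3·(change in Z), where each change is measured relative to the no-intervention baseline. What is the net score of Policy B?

192

Baseline:
  U = 105
  W = 80
  Z = 213 + 80 = 293
  X = 1 − 5·105 − 293 = -817
  V = 240 + 3·293 + (-817) = 302
Policy B (X − 64):
  U = 105
  W = 80
  Z = 213 + 80 = 293
  X = 1 − 5·105 − 293 (−64 from intervention) = -881
  V = 240 + 3·293 + (-881) = 238
ΔV = 238 − 302 = -64; ΔZ = 293 − 293 = 0
Score = (-3)·(-64) + 3·0 = 192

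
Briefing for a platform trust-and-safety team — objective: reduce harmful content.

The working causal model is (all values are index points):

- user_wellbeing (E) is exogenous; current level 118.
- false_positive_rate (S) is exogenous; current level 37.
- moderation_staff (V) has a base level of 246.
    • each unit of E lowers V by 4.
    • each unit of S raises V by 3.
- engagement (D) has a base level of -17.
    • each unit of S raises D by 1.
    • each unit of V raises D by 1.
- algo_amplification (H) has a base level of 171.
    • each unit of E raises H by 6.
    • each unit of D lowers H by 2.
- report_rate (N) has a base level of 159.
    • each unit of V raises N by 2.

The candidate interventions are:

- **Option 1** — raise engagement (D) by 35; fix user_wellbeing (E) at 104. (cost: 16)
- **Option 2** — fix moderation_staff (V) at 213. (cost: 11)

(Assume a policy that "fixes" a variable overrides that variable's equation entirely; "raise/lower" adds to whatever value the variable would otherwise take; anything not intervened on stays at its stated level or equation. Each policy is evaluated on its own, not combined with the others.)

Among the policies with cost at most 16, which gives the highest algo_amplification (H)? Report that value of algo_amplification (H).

803

Option 1 (D + 35, E := 104):
  E = 104
  S = 37
  V = 246 − 4·104 + 3·37 = -59
  D = -17 + 37 + (-59) (+35 from intervention) = -4
  H = 171 + 6·104 − 2·(-4) = 803
Option 2 (V := 213):
  E = 118
  S = 37
  V = 213
  D = -17 + 37 + 213 = 233
  H = 171 + 6·118 − 2·233 = 413
Comparing — Option 1: H=803, Option 2: H=413. Highest is 803 (Option 1).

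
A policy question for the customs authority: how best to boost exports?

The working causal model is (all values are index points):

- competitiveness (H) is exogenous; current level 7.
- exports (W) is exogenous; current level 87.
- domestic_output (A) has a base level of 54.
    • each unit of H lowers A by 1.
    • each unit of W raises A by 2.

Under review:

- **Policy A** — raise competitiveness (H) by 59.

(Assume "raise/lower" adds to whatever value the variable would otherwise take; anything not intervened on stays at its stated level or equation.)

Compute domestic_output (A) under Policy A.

Policy A (H + 59):
  H = 7 + 59 = 66
  W = 87
  A = 54 − 66 + 2·87 = 162

162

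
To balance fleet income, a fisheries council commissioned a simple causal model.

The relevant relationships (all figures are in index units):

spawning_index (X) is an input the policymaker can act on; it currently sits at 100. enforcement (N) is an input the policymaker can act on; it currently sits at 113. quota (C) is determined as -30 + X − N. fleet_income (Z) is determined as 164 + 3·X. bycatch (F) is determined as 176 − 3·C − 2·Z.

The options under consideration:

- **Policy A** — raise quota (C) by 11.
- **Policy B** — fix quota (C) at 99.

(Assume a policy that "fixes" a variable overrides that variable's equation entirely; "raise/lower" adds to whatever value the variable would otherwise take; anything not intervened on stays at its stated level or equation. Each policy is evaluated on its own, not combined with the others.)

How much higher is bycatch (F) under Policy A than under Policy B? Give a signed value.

Policy A (C + 11):
  X = 100
  N = 113
  C = -30 + 100 − 113 (+11 from intervention) = -32
  Z = 164 + 3·100 = 464
  F = 176 − 3·(-32) − 2·464 = -656
Policy B (C := 99):
  X = 100
  N = 113
  C = 99
  Z = 164 + 3·100 = 464
  F = 176 − 3·99 − 2·464 = -1049
F: -656 − (-1049) = 393

393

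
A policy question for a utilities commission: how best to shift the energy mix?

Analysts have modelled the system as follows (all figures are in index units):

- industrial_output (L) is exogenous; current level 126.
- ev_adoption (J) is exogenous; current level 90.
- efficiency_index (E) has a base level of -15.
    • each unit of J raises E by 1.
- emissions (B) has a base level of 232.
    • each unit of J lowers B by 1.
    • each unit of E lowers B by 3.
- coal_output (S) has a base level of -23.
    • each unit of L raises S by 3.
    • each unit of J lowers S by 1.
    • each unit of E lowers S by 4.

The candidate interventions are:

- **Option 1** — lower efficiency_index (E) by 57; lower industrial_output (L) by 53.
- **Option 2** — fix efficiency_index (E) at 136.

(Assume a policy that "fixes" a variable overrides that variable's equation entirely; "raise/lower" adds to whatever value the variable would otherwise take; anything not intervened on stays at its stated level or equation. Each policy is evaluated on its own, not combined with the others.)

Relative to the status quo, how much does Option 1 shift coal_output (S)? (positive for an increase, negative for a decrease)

Baseline:
  L = 126
  J = 90
  E = -15 + 90 = 75
  S = -23 + 3·126 − 90 − 4·75 = -35
Option 1 (E − 57, L − 53):
  L = 126 − 53 = 73
  J = 90
  E = -15 + 90 (−57 from intervention) = 18
  S = -23 + 3·73 − 90 − 4·18 = 34
Change in S: 34 − (-35) = 69

69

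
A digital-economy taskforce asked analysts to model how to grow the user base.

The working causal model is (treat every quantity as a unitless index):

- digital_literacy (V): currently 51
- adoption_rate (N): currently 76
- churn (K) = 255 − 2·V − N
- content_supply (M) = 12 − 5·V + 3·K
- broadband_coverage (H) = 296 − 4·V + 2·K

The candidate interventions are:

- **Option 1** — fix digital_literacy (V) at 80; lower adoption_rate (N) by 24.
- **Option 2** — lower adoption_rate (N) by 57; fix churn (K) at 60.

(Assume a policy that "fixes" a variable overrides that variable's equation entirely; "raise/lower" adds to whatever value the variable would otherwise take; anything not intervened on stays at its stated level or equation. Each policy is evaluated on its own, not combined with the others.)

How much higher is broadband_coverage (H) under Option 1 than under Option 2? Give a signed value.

Option 1 (V := 80, N − 24):
  V = 80
  N = 76 − 24 = 52
  K = 255 − 2·80 − 52 = 43
  H = 296 − 4·80 + 2·43 = 62
Option 2 (N − 57, K := 60):
  V = 51
  N = 76 − 57 = 19
  K = 60
  H = 296 − 4·51 + 2·60 = 212
H: 62 − 212 = -150

-150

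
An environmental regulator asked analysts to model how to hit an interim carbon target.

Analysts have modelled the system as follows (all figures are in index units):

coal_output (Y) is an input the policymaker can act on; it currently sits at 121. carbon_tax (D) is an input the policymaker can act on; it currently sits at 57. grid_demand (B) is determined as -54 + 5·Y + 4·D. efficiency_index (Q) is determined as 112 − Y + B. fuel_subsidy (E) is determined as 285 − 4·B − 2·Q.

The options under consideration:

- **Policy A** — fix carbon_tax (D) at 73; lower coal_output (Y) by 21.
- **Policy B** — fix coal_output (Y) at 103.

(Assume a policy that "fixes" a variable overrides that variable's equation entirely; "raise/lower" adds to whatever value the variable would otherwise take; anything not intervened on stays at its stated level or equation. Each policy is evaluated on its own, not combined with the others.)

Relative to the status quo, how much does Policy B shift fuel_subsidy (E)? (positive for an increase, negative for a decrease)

Baseline:
  Y = 121
  D = 57
  B = -54 + 5·121 + 4·57 = 779
  Q = 112 − 121 + 779 = 770
  E = 285 − 4·779 − 2·770 = -4371
Policy B (Y := 103):
  Y = 103
  D = 57
  B = -54 + 5·103 + 4·57 = 689
  Q = 112 − 103 + 689 = 698
  E = 285 − 4·689 − 2·698 = -3867
Change in E: -3867 − (-4371) = 504

504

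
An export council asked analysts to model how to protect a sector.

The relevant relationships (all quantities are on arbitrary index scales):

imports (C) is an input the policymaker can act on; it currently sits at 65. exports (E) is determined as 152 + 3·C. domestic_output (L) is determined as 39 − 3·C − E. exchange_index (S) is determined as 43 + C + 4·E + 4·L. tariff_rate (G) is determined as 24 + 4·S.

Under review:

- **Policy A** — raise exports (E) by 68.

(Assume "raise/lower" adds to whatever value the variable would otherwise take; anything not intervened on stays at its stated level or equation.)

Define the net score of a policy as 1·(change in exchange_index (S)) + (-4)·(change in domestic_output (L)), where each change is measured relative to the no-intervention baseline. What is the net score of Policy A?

Baseline:
  C = 65
  E = 152 + 3·65 = 347
  L = 39 − 3·65 − 347 = -503
  S = 43 + 65 + 4·347 + 4·(-503) = -516
Policy A (E + 68):
  C = 65
  E = 152 + 3·65 (+68 from intervention) = 415
  L = 39 − 3·65 − 415 = -571
  S = 43 + 65 + 4·415 + 4·(-571) = -516
ΔS = -516 − (-516) = 0; ΔL = -571 − (-503) = -68
Score = 1·0 + (-4)·(-68) = 272

272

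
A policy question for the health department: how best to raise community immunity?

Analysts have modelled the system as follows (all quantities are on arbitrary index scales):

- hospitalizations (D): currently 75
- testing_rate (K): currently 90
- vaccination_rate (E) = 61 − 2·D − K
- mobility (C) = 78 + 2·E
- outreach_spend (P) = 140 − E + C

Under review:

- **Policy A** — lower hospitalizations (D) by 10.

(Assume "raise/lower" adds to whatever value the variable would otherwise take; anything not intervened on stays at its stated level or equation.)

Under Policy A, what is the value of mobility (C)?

Policy A (D − 10):
  D = 75 − 10 = 65
  K = 90
  E = 61 − 2·65 − 90 = -159
  C = 78 + 2·(-159) = -240

-240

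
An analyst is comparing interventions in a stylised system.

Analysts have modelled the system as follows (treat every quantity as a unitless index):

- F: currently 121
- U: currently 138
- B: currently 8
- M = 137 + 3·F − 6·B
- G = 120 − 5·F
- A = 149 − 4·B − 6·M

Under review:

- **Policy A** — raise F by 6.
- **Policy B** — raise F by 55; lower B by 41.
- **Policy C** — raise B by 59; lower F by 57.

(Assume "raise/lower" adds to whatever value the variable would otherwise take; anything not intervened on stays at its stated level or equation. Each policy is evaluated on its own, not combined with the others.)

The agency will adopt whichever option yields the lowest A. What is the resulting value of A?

Policy A (F + 6):
  F = 121 + 6 = 127
  B = 8
  M = 137 + 3·127 − 6·8 = 470
  A = 149 − 4·8 − 6·470 = -2703
Policy B (F + 55, B − 41):
  F = 121 + 55 = 176
  B = 8 − 41 = -33
  M = 137 + 3·176 − 6·(-33) = 863
  A = 149 − 4·(-33) − 6·863 = -4897
Policy C (B + 59, F − 57):
  F = 121 − 57 = 64
  B = 8 + 59 = 67
  M = 137 + 3·64 − 6·67 = -73
  A = 149 − 4·67 − 6·(-73) = 319
Comparing — Policy A: A=-2703, Policy B: A=-4897, Policy C: A=319. Lowest is -4897 (Policy B).

-4897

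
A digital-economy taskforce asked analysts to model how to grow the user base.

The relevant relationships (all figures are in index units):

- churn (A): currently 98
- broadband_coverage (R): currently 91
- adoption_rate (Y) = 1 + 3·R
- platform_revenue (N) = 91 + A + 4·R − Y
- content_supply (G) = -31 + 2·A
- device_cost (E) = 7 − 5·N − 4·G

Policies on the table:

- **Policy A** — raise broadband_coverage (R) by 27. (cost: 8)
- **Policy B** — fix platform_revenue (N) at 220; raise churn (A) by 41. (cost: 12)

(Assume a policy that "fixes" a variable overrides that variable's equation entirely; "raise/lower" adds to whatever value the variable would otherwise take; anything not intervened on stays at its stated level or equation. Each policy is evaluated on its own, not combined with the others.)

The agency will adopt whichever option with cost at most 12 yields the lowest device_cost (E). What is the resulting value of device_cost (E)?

-2183

Policy A (R + 27):
  A = 98
  R = 91 + 27 = 118
  Y = 1 + 3·118 = 355
  N = 91 + 98 + 4·118 − 355 = 306
  G = -31 + 2·98 = 165
  E = 7 − 5·306 − 4·165 = -2183
Policy B (N := 220, A + 41):
  A = 98 + 41 = 139
  R = 91
  Y = 1 + 3·91 = 274
  N = 220
  G = -31 + 2·139 = 247
  E = 7 − 5·220 − 4·247 = -2081
Comparing — Policy A: E=-2183, Policy B: E=-2081. Lowest is -2183 (Policy A).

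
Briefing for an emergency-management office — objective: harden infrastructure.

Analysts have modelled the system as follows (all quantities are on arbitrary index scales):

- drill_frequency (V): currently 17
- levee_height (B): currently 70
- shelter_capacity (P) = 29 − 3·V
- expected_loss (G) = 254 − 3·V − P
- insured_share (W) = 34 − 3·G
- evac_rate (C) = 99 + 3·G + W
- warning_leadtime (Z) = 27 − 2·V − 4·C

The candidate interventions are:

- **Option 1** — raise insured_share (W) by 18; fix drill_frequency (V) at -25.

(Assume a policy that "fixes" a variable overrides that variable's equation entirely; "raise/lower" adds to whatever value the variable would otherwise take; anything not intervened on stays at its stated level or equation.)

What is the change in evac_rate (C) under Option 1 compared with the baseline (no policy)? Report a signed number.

Baseline:
  V = 17
  P = 29 − 3·17 = -22
  G = 254 − 3·17 − (-22) = 225
  W = 34 − 3·225 = -641
  C = 99 + 3·225 + (-641) = 133
Option 1 (W + 18, V := -25):
  V = -25
  P = 29 − 3·(-25) = 104
  G = 254 − 3·(-25) − 104 = 225
  W = 34 − 3·225 (+18 from intervention) = -623
  C = 99 + 3·225 + (-623) = 151
Change in C: 151 − 133 = 18

18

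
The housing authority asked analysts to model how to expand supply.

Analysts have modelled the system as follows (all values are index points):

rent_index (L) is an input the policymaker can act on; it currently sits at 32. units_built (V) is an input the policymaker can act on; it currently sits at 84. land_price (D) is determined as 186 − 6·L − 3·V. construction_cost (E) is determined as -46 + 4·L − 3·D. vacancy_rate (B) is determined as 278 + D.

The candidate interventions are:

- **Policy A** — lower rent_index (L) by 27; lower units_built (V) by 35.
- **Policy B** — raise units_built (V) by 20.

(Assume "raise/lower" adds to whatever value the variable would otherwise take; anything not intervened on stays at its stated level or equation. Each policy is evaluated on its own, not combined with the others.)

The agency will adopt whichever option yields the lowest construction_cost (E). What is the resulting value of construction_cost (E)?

-53

Policy A (L − 27, V − 35):
  L = 32 − 27 = 5
  V = 84 − 35 = 49
  D = 186 − 6·5 − 3·49 = 9
  E = -46 + 4·5 − 3·9 = -53
Policy B (V + 20):
  L = 32
  V = 84 + 20 = 104
  D = 186 − 6·32 − 3·104 = -318
  E = -46 + 4·32 − 3·(-318) = 1036
Comparing — Policy A: E=-53, Policy B: E=1036. Lowest is -53 (Policy A).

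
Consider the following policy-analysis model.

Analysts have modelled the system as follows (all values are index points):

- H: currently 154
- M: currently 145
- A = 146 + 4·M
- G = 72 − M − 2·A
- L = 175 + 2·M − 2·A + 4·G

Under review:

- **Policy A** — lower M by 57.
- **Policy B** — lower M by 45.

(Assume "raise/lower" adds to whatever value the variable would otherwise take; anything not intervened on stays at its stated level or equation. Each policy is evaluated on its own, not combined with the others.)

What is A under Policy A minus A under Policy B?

-48

Policy A (M − 57):
  M = 145 − 57 = 88
  A = 146 + 4·88 = 498
Policy B (M − 45):
  M = 145 − 45 = 100
  A = 146 + 4·100 = 546
A: 498 − 546 = -48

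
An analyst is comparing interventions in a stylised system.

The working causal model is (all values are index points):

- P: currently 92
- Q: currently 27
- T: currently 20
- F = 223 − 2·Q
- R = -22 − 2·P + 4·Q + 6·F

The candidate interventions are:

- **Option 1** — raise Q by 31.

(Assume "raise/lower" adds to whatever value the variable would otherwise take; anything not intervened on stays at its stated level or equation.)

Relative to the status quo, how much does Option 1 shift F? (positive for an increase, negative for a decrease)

Baseline:
  Q = 27
  F = 223 − 2·27 = 169
Option 1 (Q + 31):
  Q = 27 + 31 = 58
  F = 223 − 2·58 = 107
Change in F: 107 − 169 = -62

-62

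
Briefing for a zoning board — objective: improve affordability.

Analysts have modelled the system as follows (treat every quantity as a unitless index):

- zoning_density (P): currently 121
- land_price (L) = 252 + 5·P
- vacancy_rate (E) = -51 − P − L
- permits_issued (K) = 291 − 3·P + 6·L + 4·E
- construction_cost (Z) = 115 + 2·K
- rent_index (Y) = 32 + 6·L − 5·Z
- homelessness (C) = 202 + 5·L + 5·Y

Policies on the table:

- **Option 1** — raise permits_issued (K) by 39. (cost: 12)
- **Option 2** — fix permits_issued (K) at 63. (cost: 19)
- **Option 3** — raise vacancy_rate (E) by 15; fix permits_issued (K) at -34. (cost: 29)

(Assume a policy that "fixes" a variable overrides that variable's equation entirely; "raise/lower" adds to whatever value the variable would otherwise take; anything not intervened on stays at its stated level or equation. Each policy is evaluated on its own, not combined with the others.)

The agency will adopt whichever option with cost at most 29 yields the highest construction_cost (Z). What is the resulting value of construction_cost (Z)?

2101

Option 1 (K + 39):
  P = 121
  L = 252 + 5·121 = 857
  E = -51 − 121 − 857 = -1029
  K = 291 − 3·121 + 6·857 + 4·(-1029) (+39 from intervention) = 993
  Z = 115 + 2·993 = 2101
Option 2 (K := 63):
  P = 121
  L = 252 + 5·121 = 857
  E = -51 − 121 − 857 = -1029
  K = 63
  Z = 115 + 2·63 = 241
Option 3 (E + 15, K := -34):
  P = 121
  L = 252 + 5·121 = 857
  E = -51 − 121 − 857 (+15 from intervention) = -1014
  K = -34
  Z = 115 + 2·(-34) = 47
Comparing — Option 1: Z=2101, Option 2: Z=241, Option 3: Z=47. Highest is 2101 (Option 1).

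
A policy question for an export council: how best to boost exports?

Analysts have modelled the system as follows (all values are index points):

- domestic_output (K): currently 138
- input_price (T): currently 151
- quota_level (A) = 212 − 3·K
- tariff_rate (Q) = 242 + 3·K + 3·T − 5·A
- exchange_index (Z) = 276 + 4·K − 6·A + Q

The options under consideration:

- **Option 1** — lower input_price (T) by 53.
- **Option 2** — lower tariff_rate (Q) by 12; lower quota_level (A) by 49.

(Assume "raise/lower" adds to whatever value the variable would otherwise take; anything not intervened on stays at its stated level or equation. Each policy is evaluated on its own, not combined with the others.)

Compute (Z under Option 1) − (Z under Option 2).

Option 1 (T − 53):
  K = 138
  T = 151 − 53 = 98
  A = 212 − 3·138 = -202
  Q = 242 + 3·138 + 3·98 − 5·(-202) = 1960
  Z = 276 + 4·138 − 6·(-202) + 1960 = 4000
Option 2 (Q − 12, A − 49):
  K = 138
  T = 151
  A = 212 − 3·138 (−49 from intervention) = -251
  Q = 242 + 3·138 + 3·151 − 5·(-251) (−12 from intervention) = 2352
  Z = 276 + 4·138 − 6·(-251) + 2352 = 4686
Z: 4000 − 4686 = -686

-686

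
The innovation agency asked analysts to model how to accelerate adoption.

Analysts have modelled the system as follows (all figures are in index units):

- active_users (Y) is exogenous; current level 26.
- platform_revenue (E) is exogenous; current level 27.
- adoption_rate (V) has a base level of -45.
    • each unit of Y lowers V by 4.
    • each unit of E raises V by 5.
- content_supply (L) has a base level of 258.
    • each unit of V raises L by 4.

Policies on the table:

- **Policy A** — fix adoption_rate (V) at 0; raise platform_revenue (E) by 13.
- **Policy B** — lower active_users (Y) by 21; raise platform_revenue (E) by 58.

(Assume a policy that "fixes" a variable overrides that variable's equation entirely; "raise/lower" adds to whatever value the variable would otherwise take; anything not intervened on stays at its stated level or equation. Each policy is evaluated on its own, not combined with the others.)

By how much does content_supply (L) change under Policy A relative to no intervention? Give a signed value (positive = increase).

Baseline:
  Y = 26
  E = 27
  V = -45 − 4·26 + 5·27 = -14
  L = 258 + 4·(-14) = 202
Policy A (V := 0, E + 13):
  Y = 26
  E = 27 + 13 = 40
  V = 0
  L = 258 + 4·0 = 258
Change in L: 258 − 202 = 56

56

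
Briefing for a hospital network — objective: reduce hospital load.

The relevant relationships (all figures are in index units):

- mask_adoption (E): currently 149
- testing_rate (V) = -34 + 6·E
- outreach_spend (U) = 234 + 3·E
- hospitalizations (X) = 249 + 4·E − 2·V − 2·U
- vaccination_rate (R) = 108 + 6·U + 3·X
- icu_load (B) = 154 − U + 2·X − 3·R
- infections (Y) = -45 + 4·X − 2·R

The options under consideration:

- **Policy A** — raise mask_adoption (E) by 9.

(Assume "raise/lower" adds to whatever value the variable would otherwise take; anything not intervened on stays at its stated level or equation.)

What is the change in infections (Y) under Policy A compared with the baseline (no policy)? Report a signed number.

-72

Baseline:
  E = 149
  V = -34 + 6·149 = 860
  U = 234 + 3·149 = 681
  X = 249 + 4·149 − 2·860 − 2·681 = -2237
  R = 108 + 6·681 + 3·(-2237) = -2517
  Y = -45 + 4·(-2237) − 2·(-2517) = -3959
Policy A (E + 9):
  E = 149 + 9 = 158
  V = -34 + 6·158 = 914
  U = 234 + 3·158 = 708
  X = 249 + 4·158 − 2·914 − 2·708 = -2363
  R = 108 + 6·708 + 3·(-2363) = -2733
  Y = -45 + 4·(-2363) − 2·(-2733) = -4031
Change in Y: -4031 − (-3959) = -72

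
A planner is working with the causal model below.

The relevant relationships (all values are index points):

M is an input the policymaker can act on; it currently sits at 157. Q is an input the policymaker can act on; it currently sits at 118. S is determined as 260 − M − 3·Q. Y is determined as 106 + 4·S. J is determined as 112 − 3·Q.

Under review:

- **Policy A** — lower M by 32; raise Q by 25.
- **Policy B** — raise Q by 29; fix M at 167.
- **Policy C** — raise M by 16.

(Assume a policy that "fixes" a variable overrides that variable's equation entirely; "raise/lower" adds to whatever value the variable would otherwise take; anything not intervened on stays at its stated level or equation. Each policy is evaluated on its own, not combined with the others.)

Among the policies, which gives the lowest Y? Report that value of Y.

Policy A (M − 32, Q + 25):
  M = 157 − 32 = 125
  Q = 118 + 25 = 143
  S = 260 − 125 − 3·143 = -294
  Y = 106 + 4·(-294) = -1070
Policy B (Q + 29, M := 167):
  M = 167
  Q = 118 + 29 = 147
  S = 260 − 167 − 3·147 = -348
  Y = 106 + 4·(-348) = -1286
Policy C (M + 16):
  M = 157 + 16 = 173
  Q = 118
  S = 260 − 173 − 3·118 = -267
  Y = 106 + 4·(-267) = -962
Comparing — Policy A: Y=-1070, Policy B: Y=-1286, Policy C: Y=-962. Lowest is -1286 (Policy B).

-1286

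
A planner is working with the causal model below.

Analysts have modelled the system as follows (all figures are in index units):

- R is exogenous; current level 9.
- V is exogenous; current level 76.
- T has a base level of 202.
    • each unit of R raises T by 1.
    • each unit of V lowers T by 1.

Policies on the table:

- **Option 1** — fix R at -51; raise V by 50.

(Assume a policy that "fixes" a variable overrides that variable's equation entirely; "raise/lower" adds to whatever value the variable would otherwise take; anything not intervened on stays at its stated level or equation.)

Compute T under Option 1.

Option 1 (R := -51, V + 50):
  R = -51
  V = 76 + 50 = 126
  T = 202 + (-51) − 126 = 25

25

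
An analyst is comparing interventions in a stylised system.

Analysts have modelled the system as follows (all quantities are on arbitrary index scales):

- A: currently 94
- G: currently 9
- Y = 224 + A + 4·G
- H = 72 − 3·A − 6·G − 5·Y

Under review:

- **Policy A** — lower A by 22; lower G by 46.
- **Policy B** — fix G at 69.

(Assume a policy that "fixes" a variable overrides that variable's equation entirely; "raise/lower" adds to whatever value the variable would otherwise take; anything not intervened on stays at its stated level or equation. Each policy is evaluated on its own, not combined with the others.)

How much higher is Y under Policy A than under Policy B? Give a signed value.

Policy A (A − 22, G − 46):
  A = 94 − 22 = 72
  G = 9 − 46 = -37
  Y = 224 + 72 + 4·(-37) = 148
Policy B (G := 69):
  A = 94
  G = 69
  Y = 224 + 94 + 4·69 = 594
Y: 148 − 594 = -446

-446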